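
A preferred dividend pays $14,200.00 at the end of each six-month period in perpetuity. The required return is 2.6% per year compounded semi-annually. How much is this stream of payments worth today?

$1,092,307.69

Periodic rate r = 0.026/2 per half-year.
Level perpetuity: PV = PMT / r = 14,200 / (0.026/2) = $1,092,307.69.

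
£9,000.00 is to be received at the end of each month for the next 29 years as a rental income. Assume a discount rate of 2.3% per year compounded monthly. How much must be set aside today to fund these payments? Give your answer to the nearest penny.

£2,284,088.40

This is an ordinary annuity: 348 payments of £9,000.00 at the end of each month.
Periodic rate r = 0.023/12 per month; n is counted in months.
PV = PMT × [(1 − (1+r)^−n)/r] = 9,000 × [1 − (1+r)^−348] / r = £2,284,088.40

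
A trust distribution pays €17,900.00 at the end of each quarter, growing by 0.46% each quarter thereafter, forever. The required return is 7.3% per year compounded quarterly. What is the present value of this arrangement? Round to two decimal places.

€1,311,355.31

Periodic rate r = 0.073/4 per quarter.
Growing perpetuity (Gordon): PV = PMT₁ / (r − g) = 17,900 / (r − 0.0046) = €1,311,355.31.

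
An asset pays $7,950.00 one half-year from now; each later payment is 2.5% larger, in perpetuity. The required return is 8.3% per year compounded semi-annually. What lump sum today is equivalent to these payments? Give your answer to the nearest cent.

$481,818.18

Periodic rate r = 0.083/2 per half-year.
Growing perpetuity (Gordon): PV = PMT₁ / (r − g) = 7,950 / (r − 0.025) = $481,818.18.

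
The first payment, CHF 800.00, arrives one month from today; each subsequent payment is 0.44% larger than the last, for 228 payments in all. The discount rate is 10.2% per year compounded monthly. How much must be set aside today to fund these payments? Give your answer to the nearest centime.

Periodic rate r = 0.102/12 per month; n is counted in months.
Growing ordinary annuity: PV = PMT₁ × [1 − ((1+g)/(1+r))^n] / (r − g) = 800 × [1 − ((1+0.0044)/(1+r))^228] / (r − 0.0044) = CHF 118,044.23.

CHF 118,044.23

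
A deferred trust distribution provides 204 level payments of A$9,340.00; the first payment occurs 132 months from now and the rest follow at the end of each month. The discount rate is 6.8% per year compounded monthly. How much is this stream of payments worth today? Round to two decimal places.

A$537,946.66

Ordinary annuity of 204 payments, first payment at period 132.
Periodic rate r = 0.068/12 per month; n is counted in months.
The ordinary-annuity PV formula values the stream one period before the first payment (period 131); discount that back 131 periods:
PV₀ = 9,340 × [1 − (1+r)^−204] / r × (1+r)^−131 = A$537,946.66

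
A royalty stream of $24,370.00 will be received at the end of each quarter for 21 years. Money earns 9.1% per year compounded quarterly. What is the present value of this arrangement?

This is an ordinary annuity: 84 payments of $24,370.00 at the end of each quarter.
Periodic rate r = 0.091/4 per quarter; n is counted in quarters.
PV = PMT × [(1 − (1+r)^−n)/r] = 24,370 × [1 − (1+r)^−84] / r = $909,312.42

$909,312.42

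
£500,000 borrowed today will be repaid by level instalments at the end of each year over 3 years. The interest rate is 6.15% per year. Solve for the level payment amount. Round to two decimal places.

Level ordinary annuity; solve PV = PMT × [(1 − (1+r)^−n)/r] for PMT.
Periodic rate r = 0.0615 per year.
With n = 3: PMT = 500,000 / ([(1 − (1+r)^−n)/r]) = £187,574.26

£187,574.26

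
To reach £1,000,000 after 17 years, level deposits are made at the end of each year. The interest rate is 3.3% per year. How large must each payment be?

Level ordinary annuity; solve FV = PMT × [((1+r)^n − 1)/r] for PMT.
Periodic rate r = 0.033 per year.
With n = 17: PMT = 1,000,000 / ([((1+r)^n − 1)/r]) = £44,799.06

£44,799.06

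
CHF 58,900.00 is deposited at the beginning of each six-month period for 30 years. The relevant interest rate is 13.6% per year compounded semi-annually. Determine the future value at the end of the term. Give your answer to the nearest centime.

This is an annuity due: 60 deposits of CHF 58,900.00 at the beginning of each six-month period.
Periodic rate r = 0.136/2 per half-year; n is counted in half-years.
FV = PMT × [((1+r)^n − 1)/r] × (1+r) = 58,900 × [(1+r)^60 − 1] / r × (1+r) = CHF 46,987,860.86

CHF 46,987,860.86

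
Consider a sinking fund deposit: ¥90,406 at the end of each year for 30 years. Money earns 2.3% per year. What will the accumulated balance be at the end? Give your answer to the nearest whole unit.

¥3,844,985

This is an ordinary annuity: 30 deposits of ¥90,406 at the end of each year.
Periodic rate r = 0.023 per year.
FV = PMT × [((1+r)^n − 1)/r] = 90,406 × [(1+r)^30 − 1] / r = ¥3,844,985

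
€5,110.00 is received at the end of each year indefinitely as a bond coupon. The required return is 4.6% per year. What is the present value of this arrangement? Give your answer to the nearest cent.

€111,086.96

Periodic rate r = 0.046 per year.
Level perpetuity: PV = PMT / r = 5,110 / (0.046) = €111,086.96.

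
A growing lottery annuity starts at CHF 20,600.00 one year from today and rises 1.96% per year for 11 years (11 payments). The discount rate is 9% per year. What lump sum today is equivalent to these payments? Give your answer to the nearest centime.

CHF 152,225.25

Periodic rate r = 0.09 per year.
Growing ordinary annuity: PV = PMT₁ × [1 − ((1+g)/(1+r))^n] / (r − g) = 20,600 × [1 − ((1+0.0196)/(1+r))^11] / (r − 0.0196) = CHF 152,225.25.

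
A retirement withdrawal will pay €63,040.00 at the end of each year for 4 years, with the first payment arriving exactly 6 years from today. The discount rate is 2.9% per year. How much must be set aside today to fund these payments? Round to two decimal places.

Ordinary annuity of 4 payments, first payment at period 6.
Periodic rate r = 0.029 per year.
The ordinary-annuity PV formula values the stream one period before the first payment (period 5); discount that back 5 periods:
PV₀ = 63,040 × [1 − (1+r)^−4] / r × (1+r)^−5 = €203,602.30

€203,602.30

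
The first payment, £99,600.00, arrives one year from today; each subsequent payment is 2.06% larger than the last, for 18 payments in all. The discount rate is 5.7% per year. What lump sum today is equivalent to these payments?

£1,280,106.29

Periodic rate r = 0.057 per year.
Growing ordinary annuity: PV = PMT₁ × [1 − ((1+g)/(1+r))^n] / (r − g) = 99,600 × [1 − ((1+0.0206)/(1+r))^18] / (r − 0.0206) = £1,280,106.29.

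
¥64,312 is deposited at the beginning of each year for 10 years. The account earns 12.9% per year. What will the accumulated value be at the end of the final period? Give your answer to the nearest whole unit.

¥1,330,952

This is an annuity due: 10 deposits of ¥64,312 at the beginning of each year.
Periodic rate r = 0.129 per year.
FV = PMT × [((1+r)^n − 1)/r] × (1+r) = 64,312 × [(1+r)^10 − 1] / r × (1+r) = ¥1,330,952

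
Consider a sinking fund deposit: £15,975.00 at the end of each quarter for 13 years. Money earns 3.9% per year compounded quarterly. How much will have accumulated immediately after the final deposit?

This is an ordinary annuity: 52 deposits of £15,975.00 at the end of each quarter.
Periodic rate r = 0.039/4 per quarter; n is counted in quarters.
FV = PMT × [((1+r)^n − 1)/r] = 15,975 × [(1+r)^52 − 1] / r = £1,075,208.67

£1,075,208.67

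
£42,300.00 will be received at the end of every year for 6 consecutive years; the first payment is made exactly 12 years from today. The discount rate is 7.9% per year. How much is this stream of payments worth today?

Ordinary annuity of 6 payments, first payment at period 12.
Periodic rate r = 0.079 per year.
The ordinary-annuity PV formula values the stream one period before the first payment (period 11); discount that back 11 periods:
PV₀ = 42,300 × [1 − (1+r)^−6] / r × (1+r)^−11 = £84,983.71

£84,983.71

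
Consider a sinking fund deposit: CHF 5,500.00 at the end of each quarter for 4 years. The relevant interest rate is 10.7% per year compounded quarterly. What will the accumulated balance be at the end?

CHF 108,063.46

This is an ordinary annuity: 16 deposits of CHF 5,500.00 at the end of each quarter.
Periodic rate r = 0.107/4 per quarter; n is counted in quarters.
FV = PMT × [((1+r)^n − 1)/r] = 5,500 × [(1+r)^16 − 1] / r = CHF 108,063.46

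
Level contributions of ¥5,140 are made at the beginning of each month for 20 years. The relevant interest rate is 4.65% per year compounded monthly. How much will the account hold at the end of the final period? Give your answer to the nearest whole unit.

This is an annuity due: 240 deposits of ¥5,140 at the beginning of each month.
Periodic rate r = 0.0465/12 per month; n is counted in months.
FV = PMT × [((1+r)^n − 1)/r] × (1+r) = 5,140 × [(1+r)^240 − 1] / r × (1+r) = ¥2,037,279

¥2,037,279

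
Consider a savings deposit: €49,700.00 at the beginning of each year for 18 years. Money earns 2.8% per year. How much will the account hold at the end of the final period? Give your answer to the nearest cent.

This is an annuity due: 18 deposits of €49,700.00 at the beginning of each year.
Periodic rate r = 0.028 per year.
FV = PMT × [((1+r)^n − 1)/r] × (1+r) = 49,700 × [(1+r)^18 − 1] / r × (1+r) = €1,174,928.95

€1,174,928.95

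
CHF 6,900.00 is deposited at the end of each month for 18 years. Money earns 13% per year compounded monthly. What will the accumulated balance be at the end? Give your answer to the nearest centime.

CHF 5,892,440.10

This is an ordinary annuity: 216 deposits of CHF 6,900.00 at the end of each month.
Periodic rate r = 0.13/12 per month; n is counted in months.
FV = PMT × [((1+r)^n − 1)/r] = 6,900 × [(1+r)^216 − 1] / r = CHF 5,892,440.10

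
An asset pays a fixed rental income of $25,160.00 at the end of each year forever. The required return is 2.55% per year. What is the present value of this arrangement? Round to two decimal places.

Periodic rate r = 0.0255 per year.
Level perpetuity: PV = PMT / r = 25,160 / (0.0255) = $986,666.67.

$986,666.67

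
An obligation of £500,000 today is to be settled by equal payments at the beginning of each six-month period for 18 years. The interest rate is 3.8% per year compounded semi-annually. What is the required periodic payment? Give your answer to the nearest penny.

£18,942.86

Level annuity due; solve PV = PMT × [(1 − (1+r)^−n)/r] × (1+r) for PMT.
Periodic rate r = 0.038/2 per half-year; n is counted in half-years.
With n = 36: PMT = 500,000 / ([(1 − (1+r)^−n)/r] × (1+r)) = £18,942.86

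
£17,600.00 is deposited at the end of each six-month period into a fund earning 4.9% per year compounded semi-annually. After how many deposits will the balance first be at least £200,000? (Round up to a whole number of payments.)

11 payments

Periodic rate r = 0.049/2 per half-year; n is counted in half-years.
Ordinary annuity FV: 200,000 = 17,600 × [((1+r)^n − 1)/r].
(1+r)^n = 1 + 200,000 × r / 17,600, so n = ln(1 + 200,000·r/17,600) / ln(1+r) = 10.15.
Round up to a whole number of payments: n = 11.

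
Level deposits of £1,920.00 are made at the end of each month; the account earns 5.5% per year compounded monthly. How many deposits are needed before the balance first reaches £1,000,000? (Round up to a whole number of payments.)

267 payments

Periodic rate r = 0.055/12 per month; n is counted in months.
Ordinary annuity FV: 1,000,000 = 1,920 × [((1+r)^n − 1)/r].
(1+r)^n = 1 + 1,000,000 × r / 1,920, so n = ln(1 + 1,000,000·r/1,920) / ln(1+r) = 266.79.
Round up to a whole number of payments: n = 267.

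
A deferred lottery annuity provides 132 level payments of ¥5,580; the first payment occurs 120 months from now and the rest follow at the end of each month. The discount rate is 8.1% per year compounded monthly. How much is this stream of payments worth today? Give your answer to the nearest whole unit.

Ordinary annuity of 132 payments, first payment at period 120.
Periodic rate r = 0.081/12 per month; n is counted in months.
The ordinary-annuity PV formula values the stream one period before the first payment (period 119); discount that back 119 periods:
PV₀ = 5,580 × [1 − (1+r)^−132] / r × (1+r)^−119 = ¥218,484

¥218,484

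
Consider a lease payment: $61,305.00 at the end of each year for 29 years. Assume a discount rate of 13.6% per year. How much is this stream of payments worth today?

This is an ordinary annuity: 29 payments of $61,305.00 at the end of each year.
Periodic rate r = 0.136 per year.
PV = PMT × [(1 − (1+r)^−n)/r] = 61,305 × [1 − (1+r)^−29] / r = $439,603.80

$439,603.80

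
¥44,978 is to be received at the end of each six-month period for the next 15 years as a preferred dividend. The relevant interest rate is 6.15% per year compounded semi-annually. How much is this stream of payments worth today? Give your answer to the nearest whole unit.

This is an ordinary annuity: 30 payments of ¥44,978 at the end of each six-month period.
Periodic rate r = 0.0615/2 per half-year; n is counted in half-years.
PV = PMT × [(1 − (1+r)^−n)/r] = 44,978 × [1 − (1+r)^−30] / r = ¥873,103

¥873,103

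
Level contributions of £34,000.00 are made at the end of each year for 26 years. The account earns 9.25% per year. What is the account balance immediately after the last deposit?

£3,299,296.16

This is an ordinary annuity: 26 deposits of £34,000.00 at the end of each year.
Periodic rate r = 0.0925 per year.
FV = PMT × [((1+r)^n − 1)/r] = 34,000 × [(1+r)^26 − 1] / r = £3,299,296.16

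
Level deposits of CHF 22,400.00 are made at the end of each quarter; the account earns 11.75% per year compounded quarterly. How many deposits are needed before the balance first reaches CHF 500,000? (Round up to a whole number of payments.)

18 payments

Periodic rate r = 0.1175/4 per quarter; n is counted in quarters.
Ordinary annuity FV: 500,000 = 22,400 × [((1+r)^n − 1)/r].
(1+r)^n = 1 + 500,000 × r / 22,400, so n = ln(1 + 500,000·r/22,400) / ln(1+r) = 17.42.
Round up to a whole number of payments: n = 18.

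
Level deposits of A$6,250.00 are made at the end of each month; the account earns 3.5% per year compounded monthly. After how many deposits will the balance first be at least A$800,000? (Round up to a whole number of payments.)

109 payments

Periodic rate r = 0.035/12 per month; n is counted in months.
Ordinary annuity FV: 800,000 = 6,250 × [((1+r)^n − 1)/r].
(1+r)^n = 1 + 800,000 × r / 6,250, so n = ln(1 + 800,000·r/6,250) / ln(1+r) = 108.93.
Round up to a whole number of payments: n = 109.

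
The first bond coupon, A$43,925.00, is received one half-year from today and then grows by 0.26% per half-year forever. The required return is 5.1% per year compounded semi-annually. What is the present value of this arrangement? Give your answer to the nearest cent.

Periodic rate r = 0.051/2 per half-year.
Growing perpetuity (Gordon): PV = PMT₁ / (r − g) = 43,925 / (r − 0.0026) = A$1,918,122.27.

A$1,918,122.27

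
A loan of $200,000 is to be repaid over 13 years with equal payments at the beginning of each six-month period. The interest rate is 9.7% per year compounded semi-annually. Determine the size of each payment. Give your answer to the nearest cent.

Level annuity due; solve PV = PMT × [(1 − (1+r)^−n)/r] × (1+r) for PMT.
Periodic rate r = 0.097/2 per half-year; n is counted in half-years.
With n = 26: PMT = 200,000 / ([(1 − (1+r)^−n)/r] × (1+r)) = $13,064.81

$13,064.81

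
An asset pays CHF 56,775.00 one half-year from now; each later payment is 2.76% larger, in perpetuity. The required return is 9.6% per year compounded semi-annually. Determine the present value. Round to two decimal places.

Periodic rate r = 0.096/2 per half-year.
Growing perpetuity (Gordon): PV = PMT₁ / (r − g) = 56,775 / (r − 0.0276) = CHF 2,783,088.24.

CHF 2,783,088.24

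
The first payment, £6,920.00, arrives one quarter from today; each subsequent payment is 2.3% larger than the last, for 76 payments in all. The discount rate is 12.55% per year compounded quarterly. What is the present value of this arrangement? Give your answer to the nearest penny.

Periodic rate r = 0.1255/4 per quarter; n is counted in quarters.
Growing ordinary annuity: PV = PMT₁ × [1 − ((1+g)/(1+r))^n] / (r − g) = 6,920 × [1 − ((1+0.023)/(1+r))^76] / (r − 0.023) = £381,629.37.

£381,629.37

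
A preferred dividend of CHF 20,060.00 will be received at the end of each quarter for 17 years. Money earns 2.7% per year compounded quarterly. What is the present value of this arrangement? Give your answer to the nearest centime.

CHF 1,090,994.96

This is an ordinary annuity: 68 payments of CHF 20,060.00 at the end of each quarter.
Periodic rate r = 0.027/4 per quarter; n is counted in quarters.
PV = PMT × [(1 − (1+r)^−n)/r] = 20,060 × [1 − (1+r)^−68] / r = CHF 1,090,994.96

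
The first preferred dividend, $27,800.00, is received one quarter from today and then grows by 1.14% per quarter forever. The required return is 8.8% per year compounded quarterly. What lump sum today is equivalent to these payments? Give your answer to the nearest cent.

Periodic rate r = 0.088/4 per quarter.
Growing perpetuity (Gordon): PV = PMT₁ / (r − g) = 27,800 / (r − 0.0114) = $2,622,641.51.

$2,622,641.51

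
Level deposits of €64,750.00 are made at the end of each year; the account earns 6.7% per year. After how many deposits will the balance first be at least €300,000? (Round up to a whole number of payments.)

5 payments

Periodic rate r = 0.067 per year.
Ordinary annuity FV: 300,000 = 64,750 × [((1+r)^n − 1)/r].
(1+r)^n = 1 + 300,000 × r / 64,750, so n = ln(1 + 300,000·r/64,750) / ln(1+r) = 4.17.
Round up to a whole number of payments: n = 5.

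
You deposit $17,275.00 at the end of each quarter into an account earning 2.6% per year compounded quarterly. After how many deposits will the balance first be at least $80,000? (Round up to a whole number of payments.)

Periodic rate r = 0.026/4 per quarter; n is counted in quarters.
Ordinary annuity FV: 80,000 = 17,275 × [((1+r)^n − 1)/r].
(1+r)^n = 1 + 80,000 × r / 17,275, so n = ln(1 + 80,000·r/17,275) / ln(1+r) = 4.58.
Round up to a whole number of payments: n = 5.

5 payments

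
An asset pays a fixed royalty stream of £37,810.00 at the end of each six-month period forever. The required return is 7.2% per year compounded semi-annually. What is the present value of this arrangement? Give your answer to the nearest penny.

£1,050,277.78

Periodic rate r = 0.072/2 per half-year.
Level perpetuity: PV = PMT / r = 37,810 / (0.072/2) = £1,050,277.78.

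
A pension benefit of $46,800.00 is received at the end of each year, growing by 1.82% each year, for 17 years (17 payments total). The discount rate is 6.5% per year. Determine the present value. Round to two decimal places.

Periodic rate r = 0.065 per year.
Growing ordinary annuity: PV = PMT₁ × [1 − ((1+g)/(1+r))^n] / (r − g) = 46,800 × [1 − ((1+0.0182)/(1+r))^17] / (r − 0.0182) = $534,178.81.

$534,178.81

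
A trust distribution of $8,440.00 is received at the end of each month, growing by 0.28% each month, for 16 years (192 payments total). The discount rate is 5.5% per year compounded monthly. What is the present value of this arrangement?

$1,367,947.97

Periodic rate r = 0.055/12 per month; n is counted in months.
Growing ordinary annuity: PV = PMT₁ × [1 − ((1+g)/(1+r))^n] / (r − g) = 8,440 × [1 − ((1+0.0028)/(1+r))^192] / (r − 0.0028) = $1,367,947.97.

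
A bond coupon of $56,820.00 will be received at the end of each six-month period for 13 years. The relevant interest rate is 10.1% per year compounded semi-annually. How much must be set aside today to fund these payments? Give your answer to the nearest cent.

This is an ordinary annuity: 26 payments of $56,820.00 at the end of each six-month period.
Periodic rate r = 0.101/2 per half-year; n is counted in half-years.
PV = PMT × [(1 − (1+r)^−n)/r] = 56,820 × [1 − (1+r)^−26] / r = $812,603.64

$812,603.64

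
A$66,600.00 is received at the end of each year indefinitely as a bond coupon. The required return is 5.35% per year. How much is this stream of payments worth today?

A$1,244,859.81

Periodic rate r = 0.0535 per year.
Level perpetuity: PV = PMT / r = 66,600 / (0.0535) = A$1,244,859.81.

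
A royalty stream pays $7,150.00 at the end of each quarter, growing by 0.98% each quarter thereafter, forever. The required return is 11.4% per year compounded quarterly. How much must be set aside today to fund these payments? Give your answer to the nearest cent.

Periodic rate r = 0.114/4 per quarter.
Growing perpetuity (Gordon): PV = PMT₁ / (r − g) = 7,150 / (r − 0.0098) = $382,352.94.

$382,352.94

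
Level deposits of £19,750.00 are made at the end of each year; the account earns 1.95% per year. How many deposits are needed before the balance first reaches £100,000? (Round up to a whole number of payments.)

5 payments

Periodic rate r = 0.0195 per year.
Ordinary annuity FV: 100,000 = 19,750 × [((1+r)^n − 1)/r].
(1+r)^n = 1 + 100,000 × r / 19,750, so n = ln(1 + 100,000·r/19,750) / ln(1+r) = 4.88.
Round up to a whole number of payments: n = 5.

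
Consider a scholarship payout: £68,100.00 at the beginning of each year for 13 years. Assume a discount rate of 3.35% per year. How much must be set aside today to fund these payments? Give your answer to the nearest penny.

£732,020.66

This is an annuity due: 13 payments of £68,100.00 at the beginning of each year.
Periodic rate r = 0.0335 per year.
PV = PMT × [(1 − (1+r)^−n)/r] × (1+r) = 68,100 × [1 − (1+r)^−13] / r × (1+r) = £732,020.66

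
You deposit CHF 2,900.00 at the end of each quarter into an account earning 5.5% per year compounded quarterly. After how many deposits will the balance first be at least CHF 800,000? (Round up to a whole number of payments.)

Periodic rate r = 0.055/4 per quarter; n is counted in quarters.
Ordinary annuity FV: 800,000 = 2,900 × [((1+r)^n − 1)/r].
(1+r)^n = 1 + 800,000 × r / 2,900, so n = ln(1 + 800,000·r/2,900) / ln(1+r) = 114.76.
Round up to a whole number of payments: n = 115.

115 payments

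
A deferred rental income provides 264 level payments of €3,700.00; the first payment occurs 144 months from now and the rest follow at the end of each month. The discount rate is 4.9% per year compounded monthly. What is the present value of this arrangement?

€333,412.32

Ordinary annuity of 264 payments, first payment at period 144.
Periodic rate r = 0.049/12 per month; n is counted in months.
The ordinary-annuity PV formula values the stream one period before the first payment (period 143); discount that back 143 periods:
PV₀ = 3,700 × [1 − (1+r)^−264] / r × (1+r)^−143 = €333,412.32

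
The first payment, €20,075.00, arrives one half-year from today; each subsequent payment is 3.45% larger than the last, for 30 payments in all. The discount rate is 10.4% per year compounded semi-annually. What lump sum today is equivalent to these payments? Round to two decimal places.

€453,620.99

Periodic rate r = 0.104/2 per half-year; n is counted in half-years.
Growing ordinary annuity: PV = PMT₁ × [1 − ((1+g)/(1+r))^n] / (r − g) = 20,075 × [1 − ((1+0.0345)/(1+r))^30] / (r − 0.0345) = €453,620.99.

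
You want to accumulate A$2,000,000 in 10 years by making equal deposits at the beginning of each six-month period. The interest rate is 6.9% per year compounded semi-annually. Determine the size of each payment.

Level annuity due; solve FV = PMT × [((1+r)^n − 1)/r] × (1+r) for PMT.
Periodic rate r = 0.069/2 per half-year; n is counted in half-years.
With n = 20: PMT = 2,000,000 / ([((1+r)^n − 1)/r] × (1+r)) = A$68,715.56

A$68,715.56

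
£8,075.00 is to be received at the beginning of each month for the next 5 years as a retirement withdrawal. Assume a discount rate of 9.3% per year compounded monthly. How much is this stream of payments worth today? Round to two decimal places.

£389,278.66

This is an annuity due: 60 payments of £8,075.00 at the beginning of each month.
Periodic rate r = 0.093/12 per month; n is counted in months.
PV = PMT × [(1 − (1+r)^−n)/r] × (1+r) = 8,075 × [1 − (1+r)^−60] / r × (1+r) = £389,278.66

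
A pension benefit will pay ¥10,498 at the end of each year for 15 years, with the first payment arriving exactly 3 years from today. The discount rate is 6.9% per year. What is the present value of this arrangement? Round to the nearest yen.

Ordinary annuity of 15 payments, first payment at period 3.
Periodic rate r = 0.069 per year.
The ordinary-annuity PV formula values the stream one period before the first payment (period 2); discount that back 2 periods:
PV₀ = 10,498 × [1 − (1+r)^−15] / r × (1+r)^−2 = ¥84,201

¥84,201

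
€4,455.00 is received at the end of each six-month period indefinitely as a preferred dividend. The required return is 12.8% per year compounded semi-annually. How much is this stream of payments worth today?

Periodic rate r = 0.128/2 per half-year.
Level perpetuity: PV = PMT / r = 4,455 / (0.128/2) = €69,609.38.

€69,609.38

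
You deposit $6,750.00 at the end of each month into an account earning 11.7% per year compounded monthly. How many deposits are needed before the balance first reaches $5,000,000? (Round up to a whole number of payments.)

218 payments

Periodic rate r = 0.117/12 per month; n is counted in months.
Ordinary annuity FV: 5,000,000 = 6,750 × [((1+r)^n − 1)/r].
(1+r)^n = 1 + 5,000,000 × r / 6,750, so n = ln(1 + 5,000,000·r/6,750) / ln(1+r) = 217.14.
Round up to a whole number of payments: n = 218.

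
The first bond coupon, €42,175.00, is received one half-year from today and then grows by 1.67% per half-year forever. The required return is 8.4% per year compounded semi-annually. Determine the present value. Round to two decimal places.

€1,666,996.05

Periodic rate r = 0.084/2 per half-year.
Growing perpetuity (Gordon): PV = PMT₁ / (r − g) = 42,175 / (r − 0.0167) = €1,666,996.05.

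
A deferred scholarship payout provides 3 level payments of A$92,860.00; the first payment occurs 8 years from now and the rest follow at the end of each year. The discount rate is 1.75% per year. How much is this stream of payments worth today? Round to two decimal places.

Ordinary annuity of 3 payments, first payment at period 8.
Periodic rate r = 0.0175 per year.
The ordinary-annuity PV formula values the stream one period before the first payment (period 7); discount that back 7 periods:
PV₀ = 92,860 × [1 − (1+r)^−3] / r × (1+r)^−7 = A$238,332.76

A$238,332.76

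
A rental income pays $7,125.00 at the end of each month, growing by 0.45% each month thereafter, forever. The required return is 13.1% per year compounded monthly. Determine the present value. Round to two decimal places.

Periodic rate r = 0.131/12 per month.
Growing perpetuity (Gordon): PV = PMT₁ / (r − g) = 7,125 / (r − 0.0045) = $1,110,389.61.

$1,110,389.61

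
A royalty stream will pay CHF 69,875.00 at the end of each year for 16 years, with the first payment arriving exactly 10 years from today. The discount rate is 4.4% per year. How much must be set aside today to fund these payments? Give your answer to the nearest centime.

Ordinary annuity of 16 payments, first payment at period 10.
Periodic rate r = 0.044 per year.
The ordinary-annuity PV formula values the stream one period before the first payment (period 9); discount that back 9 periods:
PV₀ = 69,875 × [1 − (1+r)^−16] / r × (1+r)^−9 = CHF 536,667.09

CHF 536,667.09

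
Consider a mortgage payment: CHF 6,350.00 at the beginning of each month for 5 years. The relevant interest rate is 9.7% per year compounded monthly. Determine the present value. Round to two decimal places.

CHF 303,384.36

This is an annuity due: 60 payments of CHF 6,350.00 at the beginning of each month.
Periodic rate r = 0.097/12 per month; n is counted in months.
PV = PMT × [(1 − (1+r)^−n)/r] × (1+r) = 6,350 × [1 − (1+r)^−60] / r × (1+r) = CHF 303,384.36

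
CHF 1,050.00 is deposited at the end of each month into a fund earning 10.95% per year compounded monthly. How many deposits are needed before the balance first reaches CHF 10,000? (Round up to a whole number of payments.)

Periodic rate r = 0.1095/12 per month; n is counted in months.
Ordinary annuity FV: 10,000 = 1,050 × [((1+r)^n − 1)/r].
(1+r)^n = 1 + 10,000 × r / 1,050, so n = ln(1 + 10,000·r/1,050) / ln(1+r) = 9.17.
Round up to a whole number of payments: n = 10.

10 payments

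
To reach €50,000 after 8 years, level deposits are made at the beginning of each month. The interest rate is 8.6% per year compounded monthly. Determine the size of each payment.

Level annuity due; solve FV = PMT × [((1+r)^n − 1)/r] × (1+r) for PMT.
Periodic rate r = 0.086/12 per month; n is counted in months.
With n = 96: PMT = 50,000 / ([((1+r)^n − 1)/r] × (1+r)) = €361.25

€361.25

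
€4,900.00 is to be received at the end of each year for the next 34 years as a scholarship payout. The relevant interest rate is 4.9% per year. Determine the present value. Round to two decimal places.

€80,337.74

This is an ordinary annuity: 34 payments of €4,900.00 at the end of each year.
Periodic rate r = 0.049 per year.
PV = PMT × [(1 − (1+r)^−n)/r] = 4,900 × [1 − (1+r)^−34] / r = €80,337.74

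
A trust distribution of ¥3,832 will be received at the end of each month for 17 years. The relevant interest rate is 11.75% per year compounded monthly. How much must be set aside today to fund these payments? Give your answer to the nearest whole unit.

¥337,738

This is an ordinary annuity: 204 payments of ¥3,832 at the end of each month.
Periodic rate r = 0.1175/12 per month; n is counted in months.
PV = PMT × [(1 − (1+r)^−n)/r] = 3,832 × [1 − (1+r)^−204] / r = ¥337,738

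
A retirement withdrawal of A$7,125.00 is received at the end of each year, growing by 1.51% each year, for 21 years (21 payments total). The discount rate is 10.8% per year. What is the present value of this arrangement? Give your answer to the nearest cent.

A$64,502.12

Periodic rate r = 0.108 per year.
Growing ordinary annuity: PV = PMT₁ × [1 − ((1+g)/(1+r))^n] / (r − g) = 7,125 × [1 − ((1+0.0151)/(1+r))^21] / (r − 0.0151) = A$64,502.12.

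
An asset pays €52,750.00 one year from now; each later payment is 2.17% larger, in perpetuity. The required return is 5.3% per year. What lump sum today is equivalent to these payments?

€1,685,303.51

Periodic rate r = 0.053 per year.
Growing perpetuity (Gordon): PV = PMT₁ / (r − g) = 52,750 / (r − 0.0217) = €1,685,303.51.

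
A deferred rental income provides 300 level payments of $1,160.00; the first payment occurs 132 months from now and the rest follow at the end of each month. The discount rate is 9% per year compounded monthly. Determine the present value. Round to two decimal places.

Ordinary annuity of 300 payments, first payment at period 132.
Periodic rate r = 0.09/12 per month; n is counted in months.
The ordinary-annuity PV formula values the stream one period before the first payment (period 131); discount that back 131 periods:
PV₀ = 1,160 × [1 − (1+r)^−300] / r × (1+r)^−131 = $51,938.84

$51,938.84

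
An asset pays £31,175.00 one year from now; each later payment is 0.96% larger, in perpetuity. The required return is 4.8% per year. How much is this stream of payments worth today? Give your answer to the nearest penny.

Periodic rate r = 0.048 per year.
Growing perpetuity (Gordon): PV = PMT₁ / (r − g) = 31,175 / (r − 0.0096) = £811,848.96.

£811,848.96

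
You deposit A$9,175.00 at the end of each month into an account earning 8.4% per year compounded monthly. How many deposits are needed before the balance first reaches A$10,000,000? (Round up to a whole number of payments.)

Periodic rate r = 0.084/12 per month; n is counted in months.
Ordinary annuity FV: 10,000,000 = 9,175 × [((1+r)^n − 1)/r].
(1+r)^n = 1 + 10,000,000 × r / 9,175, so n = ln(1 + 10,000,000·r/9,175) / ln(1+r) = 308.96.
Round up to a whole number of payments: n = 309.

309 payments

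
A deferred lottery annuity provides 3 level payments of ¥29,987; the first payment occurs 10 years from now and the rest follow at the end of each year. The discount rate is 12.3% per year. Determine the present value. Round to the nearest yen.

Ordinary annuity of 3 payments, first payment at period 10.
Periodic rate r = 0.123 per year.
The ordinary-annuity PV formula values the stream one period before the first payment (period 9); discount that back 9 periods:
PV₀ = 29,987 × [1 − (1+r)^−3] / r × (1+r)^−9 = ¥25,225

¥25,225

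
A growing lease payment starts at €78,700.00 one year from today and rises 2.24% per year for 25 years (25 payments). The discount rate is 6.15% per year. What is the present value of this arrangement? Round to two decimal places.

Periodic rate r = 0.0615 per year.
Growing ordinary annuity: PV = PMT₁ × [1 − ((1+g)/(1+r))^n] / (r − g) = 78,700 × [1 − ((1+0.0224)/(1+r))^25] / (r − 0.0224) = €1,225,163.56.

€1,225,163.56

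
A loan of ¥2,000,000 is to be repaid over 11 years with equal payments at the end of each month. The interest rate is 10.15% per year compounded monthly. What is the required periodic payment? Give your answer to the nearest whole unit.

Level ordinary annuity; solve PV = PMT × [(1 − (1+r)^−n)/r] for PMT.
Periodic rate r = 0.1015/12 per month; n is counted in months.
With n = 132: PMT = 2,000,000 / ([(1 − (1+r)^−n)/r]) = ¥25,210

¥25,210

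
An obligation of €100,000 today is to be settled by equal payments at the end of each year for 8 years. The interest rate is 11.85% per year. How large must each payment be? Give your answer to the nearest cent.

€20,024.90

Level ordinary annuity; solve PV = PMT × [(1 − (1+r)^−n)/r] for PMT.
Periodic rate r = 0.1185 per year.
With n = 8: PMT = 100,000 / ([(1 − (1+r)^−n)/r]) = €20,024.90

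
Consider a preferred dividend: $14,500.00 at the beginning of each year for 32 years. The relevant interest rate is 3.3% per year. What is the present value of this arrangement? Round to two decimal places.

$293,294.47

This is an annuity due: 32 payments of $14,500.00 at the beginning of each year.
Periodic rate r = 0.033 per year.
PV = PMT × [(1 − (1+r)^−n)/r] × (1+r) = 14,500 × [1 − (1+r)^−32] / r × (1+r) = $293,294.47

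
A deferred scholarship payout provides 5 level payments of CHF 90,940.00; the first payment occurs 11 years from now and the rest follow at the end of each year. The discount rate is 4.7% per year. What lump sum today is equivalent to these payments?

CHF 250,803.62

Ordinary annuity of 5 payments, first payment at period 11.
Periodic rate r = 0.047 per year.
The ordinary-annuity PV formula values the stream one period before the first payment (period 10); discount that back 10 periods:
PV₀ = 90,940 × [1 − (1+r)^−5] / r × (1+r)^−10 = CHF 250,803.62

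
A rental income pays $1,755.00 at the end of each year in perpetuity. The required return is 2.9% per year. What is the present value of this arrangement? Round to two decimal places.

$60,517.24

Periodic rate r = 0.029 per year.
Level perpetuity: PV = PMT / r = 1,755 / (0.029) = $60,517.24.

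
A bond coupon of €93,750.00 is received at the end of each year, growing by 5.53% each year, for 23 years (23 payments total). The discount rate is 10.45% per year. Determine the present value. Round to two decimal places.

Periodic rate r = 0.1045 per year.
Growing ordinary annuity: PV = PMT₁ × [1 − ((1+g)/(1+r))^n] / (r − g) = 93,750 × [1 − ((1+0.0553)/(1+r))^23] / (r − 0.0553) = €1,237,388.24.

€1,237,388.24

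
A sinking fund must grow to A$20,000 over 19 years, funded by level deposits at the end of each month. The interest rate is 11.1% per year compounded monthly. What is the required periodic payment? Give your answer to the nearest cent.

A$25.84

Level ordinary annuity; solve FV = PMT × [((1+r)^n − 1)/r] for PMT.
Periodic rate r = 0.111/12 per month; n is counted in months.
With n = 228: PMT = 20,000 / ([((1+r)^n − 1)/r]) = A$25.84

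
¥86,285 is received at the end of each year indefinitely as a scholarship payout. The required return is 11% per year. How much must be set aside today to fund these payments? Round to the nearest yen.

¥784,409

Periodic rate r = 0.11 per year.
Level perpetuity: PV = PMT / r = 86,285 / (0.11) = ¥784,409.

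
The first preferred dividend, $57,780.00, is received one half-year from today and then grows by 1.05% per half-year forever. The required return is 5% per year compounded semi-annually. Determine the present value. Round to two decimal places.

Periodic rate r = 0.05/2 per half-year.
Growing perpetuity (Gordon): PV = PMT₁ / (r − g) = 57,780 / (r − 0.0105) = $3,984,827.59.

$3,984,827.59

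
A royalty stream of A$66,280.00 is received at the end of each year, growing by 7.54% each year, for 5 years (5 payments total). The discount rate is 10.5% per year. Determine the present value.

Periodic rate r = 0.105 per year.
Growing ordinary annuity: PV = PMT₁ × [1 − ((1+g)/(1+r))^n] / (r − g) = 66,280 × [1 − ((1+0.0754)/(1+r))^5] / (r − 0.0754) = A$284,266.63.

A$284,266.63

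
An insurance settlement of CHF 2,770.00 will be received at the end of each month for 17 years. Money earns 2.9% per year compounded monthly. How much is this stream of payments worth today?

CHF 445,697.23

This is an ordinary annuity: 204 payments of CHF 2,770.00 at the end of each month.
Periodic rate r = 0.029/12 per month; n is counted in months.
PV = PMT × [(1 − (1+r)^−n)/r] = 2,770 × [1 − (1+r)^−204] / r = CHF 445,697.23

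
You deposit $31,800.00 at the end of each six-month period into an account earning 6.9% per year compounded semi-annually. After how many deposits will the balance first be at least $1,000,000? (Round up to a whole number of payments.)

Periodic rate r = 0.069/2 per half-year; n is counted in half-years.
Ordinary annuity FV: 1,000,000 = 31,800 × [((1+r)^n − 1)/r].
(1+r)^n = 1 + 1,000,000 × r / 31,800, so n = ln(1 + 1,000,000·r/31,800) / ln(1+r) = 21.66.
Round up to a whole number of payments: n = 22.

22 payments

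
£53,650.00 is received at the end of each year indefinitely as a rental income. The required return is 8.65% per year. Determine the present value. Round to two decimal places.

£620,231.21

Periodic rate r = 0.0865 per year.
Level perpetuity: PV = PMT / r = 53,650 / (0.0865) = £620,231.21.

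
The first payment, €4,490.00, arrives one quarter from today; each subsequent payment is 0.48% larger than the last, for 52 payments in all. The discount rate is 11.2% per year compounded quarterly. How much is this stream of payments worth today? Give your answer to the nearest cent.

€134,479.44

Periodic rate r = 0.112/4 per quarter; n is counted in quarters.
Growing ordinary annuity: PV = PMT₁ × [1 − ((1+g)/(1+r))^n] / (r − g) = 4,490 × [1 − ((1+0.0048)/(1+r))^52] / (r − 0.0048) = €134,479.44.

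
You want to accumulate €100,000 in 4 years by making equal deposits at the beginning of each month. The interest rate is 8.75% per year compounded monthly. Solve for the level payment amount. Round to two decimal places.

€1,734.83

Level annuity due; solve FV = PMT × [((1+r)^n − 1)/r] × (1+r) for PMT.
Periodic rate r = 0.0875/12 per month; n is counted in months.
With n = 48: PMT = 100,000 / ([((1+r)^n − 1)/r] × (1+r)) = €1,734.83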